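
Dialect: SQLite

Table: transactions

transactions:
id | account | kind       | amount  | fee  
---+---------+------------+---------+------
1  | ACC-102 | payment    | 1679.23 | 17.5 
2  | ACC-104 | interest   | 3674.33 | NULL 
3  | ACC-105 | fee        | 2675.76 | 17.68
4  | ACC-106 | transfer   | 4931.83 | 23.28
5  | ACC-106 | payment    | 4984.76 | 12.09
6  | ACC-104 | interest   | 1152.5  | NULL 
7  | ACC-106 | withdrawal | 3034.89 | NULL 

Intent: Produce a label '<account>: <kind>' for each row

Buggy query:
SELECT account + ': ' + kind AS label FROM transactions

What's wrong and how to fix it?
Bug: '+' is numeric addition; on text columns SQLite converts them to 0 instead of concatenating

Fix: Use the || operator for string concatenation

Corrected query:
SELECT account || ': ' || kind AS label FROM transactions

Result:
label              
-------------------
ACC-102: payment   
ACC-104: interest  
ACC-105: fee       
ACC-106: transfer  
ACC-106: payment   
ACC-104: interest  
ACC-106: withdrawal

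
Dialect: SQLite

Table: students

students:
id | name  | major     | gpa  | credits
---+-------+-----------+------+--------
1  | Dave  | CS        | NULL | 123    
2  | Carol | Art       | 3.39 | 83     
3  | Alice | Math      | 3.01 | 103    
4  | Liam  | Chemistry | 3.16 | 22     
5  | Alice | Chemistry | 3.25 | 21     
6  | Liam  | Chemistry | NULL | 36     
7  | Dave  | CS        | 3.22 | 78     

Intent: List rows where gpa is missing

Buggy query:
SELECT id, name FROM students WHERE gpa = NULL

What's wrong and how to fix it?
Bug: Comparing to NULL with '=' never matches; NULL = NULL is unknown, not true

Fix: Use IS NULL to test for NULL

Corrected query:
SELECT id, name FROM students WHERE gpa IS NULL

Result:
id | name
---+-----
1  | Dave
6  | Liam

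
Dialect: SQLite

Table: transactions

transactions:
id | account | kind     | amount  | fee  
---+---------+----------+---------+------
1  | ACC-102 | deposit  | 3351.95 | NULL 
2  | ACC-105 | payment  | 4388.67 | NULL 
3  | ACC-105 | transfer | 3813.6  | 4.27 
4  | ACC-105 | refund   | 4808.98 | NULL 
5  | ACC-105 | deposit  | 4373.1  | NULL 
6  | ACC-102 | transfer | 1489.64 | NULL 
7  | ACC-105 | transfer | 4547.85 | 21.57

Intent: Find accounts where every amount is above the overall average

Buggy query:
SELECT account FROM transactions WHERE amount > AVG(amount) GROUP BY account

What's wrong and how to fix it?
Bug: WHERE evaluates per row before aggregation, so AVG() is unavailable

Fix: Use a subquery for AVG and a HAVING MIN(...) filter so the condition holds for every row in the group

Corrected query:
SELECT account FROM transactions GROUP BY account HAVING MIN(amount) > (SELECT AVG(amount) FROM transactions)

Result:
(no rows)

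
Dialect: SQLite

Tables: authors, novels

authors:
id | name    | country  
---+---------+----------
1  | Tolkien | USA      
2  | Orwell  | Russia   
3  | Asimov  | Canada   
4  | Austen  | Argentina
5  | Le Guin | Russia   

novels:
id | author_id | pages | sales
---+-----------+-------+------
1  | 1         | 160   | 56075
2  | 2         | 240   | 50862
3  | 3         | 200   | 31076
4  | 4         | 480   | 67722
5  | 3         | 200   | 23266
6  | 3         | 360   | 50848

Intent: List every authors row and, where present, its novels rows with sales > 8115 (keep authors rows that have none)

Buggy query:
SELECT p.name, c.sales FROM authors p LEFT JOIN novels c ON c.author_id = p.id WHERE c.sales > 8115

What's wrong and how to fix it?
Bug: Filtering c.sales in WHERE discards the NULL rows produced by LEFT JOIN, turning it into an inner join

Fix: Move the right-table condition into the ON clause so unmatched parents are kept

Corrected query:
SELECT p.name, c.sales FROM authors p LEFT JOIN novels c ON c.author_id = p.id AND c.sales > 8115

Result:
name    | sales
--------+------
Tolkien | 56075
Orwell  | 50862
Asimov  | 23266
Asimov  | 31076
Asimov  | 50848
Austen  | 67722
Le Guin | NULL 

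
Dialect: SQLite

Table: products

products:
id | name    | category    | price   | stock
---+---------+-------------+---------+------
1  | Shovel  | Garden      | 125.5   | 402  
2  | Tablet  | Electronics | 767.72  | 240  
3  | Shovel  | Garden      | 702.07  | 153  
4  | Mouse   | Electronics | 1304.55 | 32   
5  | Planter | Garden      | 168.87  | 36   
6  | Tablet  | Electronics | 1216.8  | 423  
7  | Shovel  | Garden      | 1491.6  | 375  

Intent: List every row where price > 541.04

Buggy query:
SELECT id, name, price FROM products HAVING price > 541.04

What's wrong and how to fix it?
Bug: HAVING filters the output of aggregation, but this query has no GROUP BY and no aggregate functions, so SQLite rejects it (HAVING clause on a non-aggregate query); the condition here is per row

Fix: Replace HAVING with WHERE since the condition applies to individual rows

Corrected query:
SELECT id, name, price FROM products WHERE price > 541.04

Result:
id | name   | price  
---+--------+--------
2  | Tablet | 767.72 
3  | Shovel | 702.07 
4  | Mouse  | 1304.55
6  | Tablet | 1216.8 
7  | Shovel | 1491.6 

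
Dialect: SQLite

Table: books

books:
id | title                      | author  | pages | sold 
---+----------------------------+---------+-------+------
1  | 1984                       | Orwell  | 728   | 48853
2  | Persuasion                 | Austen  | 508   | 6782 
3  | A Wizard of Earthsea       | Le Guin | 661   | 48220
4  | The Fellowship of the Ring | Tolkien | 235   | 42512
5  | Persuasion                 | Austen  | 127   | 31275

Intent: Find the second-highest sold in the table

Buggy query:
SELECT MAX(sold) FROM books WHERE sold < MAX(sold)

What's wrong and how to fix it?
Bug: MAX(sold) on the right of the comparison is an aggregate-in-WHERE error

Fix: Put the inner MAX in a scalar subquery

Corrected query:
SELECT MAX(sold) FROM books WHERE sold < (SELECT MAX(sold) FROM books)

Result:
MAX(sold)
---------
48220    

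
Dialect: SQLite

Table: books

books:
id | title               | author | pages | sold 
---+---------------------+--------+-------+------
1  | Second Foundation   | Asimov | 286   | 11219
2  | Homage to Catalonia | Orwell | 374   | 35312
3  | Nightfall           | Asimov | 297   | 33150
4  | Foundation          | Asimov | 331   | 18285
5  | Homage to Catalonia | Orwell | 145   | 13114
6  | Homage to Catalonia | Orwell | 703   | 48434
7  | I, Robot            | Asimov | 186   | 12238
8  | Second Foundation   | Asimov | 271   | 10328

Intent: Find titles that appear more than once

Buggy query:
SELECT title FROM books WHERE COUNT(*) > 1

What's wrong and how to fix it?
Bug: WHERE can't reference COUNT(*); aggregates are computed after WHERE

Fix: GROUP BY title, then filter groups with HAVING COUNT(*) > 1

Corrected query:
SELECT title FROM books GROUP BY title HAVING COUNT(*) > 1

Result:
title              
-------------------
Homage to Catalonia
Second Foundation  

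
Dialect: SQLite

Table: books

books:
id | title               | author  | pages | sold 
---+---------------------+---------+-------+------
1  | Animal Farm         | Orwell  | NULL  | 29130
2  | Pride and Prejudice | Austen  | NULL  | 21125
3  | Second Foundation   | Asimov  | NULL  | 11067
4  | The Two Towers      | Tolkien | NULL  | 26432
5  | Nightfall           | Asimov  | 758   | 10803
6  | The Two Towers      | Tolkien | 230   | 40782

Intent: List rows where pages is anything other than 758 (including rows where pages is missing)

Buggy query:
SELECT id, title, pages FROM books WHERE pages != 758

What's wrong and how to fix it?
Bug: 'pages != 758' is unknown when pages is NULL, so NULL rows are silently excluded

Fix: Add an explicit OR pages IS NULL to include the missing-value rows

Corrected query:
SELECT id, title, pages FROM books WHERE pages != 758 OR pages IS NULL

Result:
id | title               | pages
---+---------------------+------
1  | Animal Farm         | NULL 
2  | Pride and Prejudice | NULL 
3  | Second Foundation   | NULL 
4  | The Two Towers      | NULL 
6  | The Two Towers      | 230  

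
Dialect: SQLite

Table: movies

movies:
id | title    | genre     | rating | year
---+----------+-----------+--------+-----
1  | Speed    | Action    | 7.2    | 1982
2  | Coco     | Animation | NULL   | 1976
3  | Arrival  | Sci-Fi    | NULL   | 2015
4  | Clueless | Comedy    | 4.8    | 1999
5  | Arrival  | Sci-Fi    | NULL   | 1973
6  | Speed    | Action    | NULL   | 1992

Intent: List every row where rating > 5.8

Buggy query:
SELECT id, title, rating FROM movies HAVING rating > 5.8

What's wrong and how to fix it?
Bug: This is a non-aggregate query (no GROUP BY, no aggregates), so in SQLite the HAVING clause is invalid here; a row-level condition belongs in WHERE

Fix: Replace HAVING with WHERE since the condition applies to individual rows

Corrected query:
SELECT id, title, rating FROM movies WHERE rating > 5.8

Result:
id | title | rating
---+-------+-------
1  | Speed | 7.2   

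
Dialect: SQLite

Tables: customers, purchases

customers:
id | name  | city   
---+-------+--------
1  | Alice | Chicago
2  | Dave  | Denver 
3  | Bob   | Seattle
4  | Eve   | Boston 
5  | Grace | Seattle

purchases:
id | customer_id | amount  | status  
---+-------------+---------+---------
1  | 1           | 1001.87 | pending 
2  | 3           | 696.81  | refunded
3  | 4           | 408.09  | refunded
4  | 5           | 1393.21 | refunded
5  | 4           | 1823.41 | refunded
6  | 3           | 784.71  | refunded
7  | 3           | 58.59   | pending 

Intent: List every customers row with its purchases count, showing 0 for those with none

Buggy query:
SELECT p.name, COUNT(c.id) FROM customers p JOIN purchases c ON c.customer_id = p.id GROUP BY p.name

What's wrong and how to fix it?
Bug: INNER JOIN drops customers rows that have no matching purchases rows

Fix: Switch to LEFT JOIN to retain unmatched parent rows

Corrected query:
SELECT p.name, COUNT(c.id) FROM customers p LEFT JOIN purchases c ON c.customer_id = p.id GROUP BY p.name

Result:
name  | COUNT(c.id)
------+------------
Alice | 1          
Bob   | 3          
Dave  | 0          
Eve   | 2          
Grace | 1          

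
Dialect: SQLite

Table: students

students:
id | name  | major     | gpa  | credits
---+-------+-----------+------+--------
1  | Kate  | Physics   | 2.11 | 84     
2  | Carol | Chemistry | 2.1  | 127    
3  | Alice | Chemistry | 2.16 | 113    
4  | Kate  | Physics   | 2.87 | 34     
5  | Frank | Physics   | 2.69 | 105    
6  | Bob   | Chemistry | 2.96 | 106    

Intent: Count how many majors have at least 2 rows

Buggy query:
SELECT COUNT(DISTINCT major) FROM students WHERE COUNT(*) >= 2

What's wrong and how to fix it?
Bug: COUNT(*) cannot appear in WHERE; the per-group count doesn't exist yet

Fix: Group first with HAVING COUNT(*) >= 2, then COUNT the resulting groups

Corrected query:
SELECT COUNT(*) FROM (SELECT major FROM students GROUP BY major HAVING COUNT(*) >= 2)

Result:
COUNT(*)
--------
2       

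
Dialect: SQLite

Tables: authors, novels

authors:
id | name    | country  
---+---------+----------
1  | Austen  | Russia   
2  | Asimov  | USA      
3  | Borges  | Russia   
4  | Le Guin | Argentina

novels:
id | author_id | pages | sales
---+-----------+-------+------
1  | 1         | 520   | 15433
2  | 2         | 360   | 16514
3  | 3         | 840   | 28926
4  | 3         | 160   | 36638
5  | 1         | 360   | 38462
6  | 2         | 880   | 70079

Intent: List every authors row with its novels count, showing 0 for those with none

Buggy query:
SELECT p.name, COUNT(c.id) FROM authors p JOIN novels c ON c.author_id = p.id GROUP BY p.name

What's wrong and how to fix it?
Bug: An inner join excludes parents with zero children

Fix: Use LEFT JOIN so parents without children still appear (COUNT(c.id) gives 0)

Corrected query:
SELECT p.name, COUNT(c.id) FROM authors p LEFT JOIN novels c ON c.author_id = p.id GROUP BY p.name

Result:
name    | COUNT(c.id)
--------+------------
Asimov  | 2          
Austen  | 2          
Borges  | 2          
Le Guin | 0          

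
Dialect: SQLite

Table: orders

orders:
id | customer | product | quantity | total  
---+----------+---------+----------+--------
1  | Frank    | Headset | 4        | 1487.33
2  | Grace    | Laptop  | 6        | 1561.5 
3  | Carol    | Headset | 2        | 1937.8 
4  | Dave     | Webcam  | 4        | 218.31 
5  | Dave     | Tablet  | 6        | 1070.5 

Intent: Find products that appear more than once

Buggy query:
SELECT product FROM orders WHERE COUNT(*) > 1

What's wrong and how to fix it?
Bug: WHERE can't reference COUNT(*); aggregates are computed after WHERE

Fix: GROUP BY product, then filter groups with HAVING COUNT(*) > 1

Corrected query:
SELECT product FROM orders GROUP BY product HAVING COUNT(*) > 1

Result:
product
-------
Headset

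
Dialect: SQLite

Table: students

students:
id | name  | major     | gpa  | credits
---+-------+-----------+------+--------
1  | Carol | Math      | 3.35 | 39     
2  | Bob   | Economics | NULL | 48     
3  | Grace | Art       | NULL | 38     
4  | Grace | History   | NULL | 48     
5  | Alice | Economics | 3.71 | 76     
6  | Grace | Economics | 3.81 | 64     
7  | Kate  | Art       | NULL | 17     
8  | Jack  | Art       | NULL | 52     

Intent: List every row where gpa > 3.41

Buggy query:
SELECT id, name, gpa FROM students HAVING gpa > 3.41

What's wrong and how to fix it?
Bug: HAVING filters the output of aggregation, but this query has no GROUP BY and no aggregate functions, so SQLite rejects it (HAVING clause on a non-aggregate query); the condition here is per row

Fix: Replace HAVING with WHERE since the condition applies to individual rows

Corrected query:
SELECT id, name, gpa FROM students WHERE gpa > 3.41

Result:
id | name  | gpa 
---+-------+-----
5  | Alice | 3.71
6  | Grace | 3.81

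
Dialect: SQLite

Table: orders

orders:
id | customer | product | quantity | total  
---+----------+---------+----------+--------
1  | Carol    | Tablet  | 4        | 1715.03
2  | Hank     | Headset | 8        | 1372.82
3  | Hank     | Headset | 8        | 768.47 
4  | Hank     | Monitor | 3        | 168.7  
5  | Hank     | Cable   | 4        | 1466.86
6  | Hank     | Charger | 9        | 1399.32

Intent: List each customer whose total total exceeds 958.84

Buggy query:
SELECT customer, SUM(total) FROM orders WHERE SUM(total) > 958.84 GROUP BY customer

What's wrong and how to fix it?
Bug: SUM(total) is an aggregate, but WHERE filters rows before aggregation

Fix: Move the aggregate condition to a HAVING clause

Corrected query:
SELECT customer, SUM(total) FROM orders GROUP BY customer HAVING SUM(total) > 958.84

Result:
customer | SUM(total)
---------+-----------
Carol    | 1715.03   
Hank     | 5176.17   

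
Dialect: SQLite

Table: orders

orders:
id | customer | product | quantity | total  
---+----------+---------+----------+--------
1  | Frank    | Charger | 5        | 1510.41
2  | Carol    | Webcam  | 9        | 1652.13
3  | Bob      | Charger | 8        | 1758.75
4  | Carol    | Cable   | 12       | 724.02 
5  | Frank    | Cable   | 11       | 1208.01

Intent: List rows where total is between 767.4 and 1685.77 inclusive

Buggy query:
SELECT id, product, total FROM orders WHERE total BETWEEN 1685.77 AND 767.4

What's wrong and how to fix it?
Bug: BETWEEN expects the lower bound first; with 1685.77 AND 767.4 the range is empty

Fix: Write BETWEEN 767.4 AND 1685.77

Corrected query:
SELECT id, product, total FROM orders WHERE total BETWEEN 767.4 AND 1685.77

Result:
id | product | total  
---+---------+--------
1  | Charger | 1510.41
2  | Webcam  | 1652.13
5  | Cable   | 1208.01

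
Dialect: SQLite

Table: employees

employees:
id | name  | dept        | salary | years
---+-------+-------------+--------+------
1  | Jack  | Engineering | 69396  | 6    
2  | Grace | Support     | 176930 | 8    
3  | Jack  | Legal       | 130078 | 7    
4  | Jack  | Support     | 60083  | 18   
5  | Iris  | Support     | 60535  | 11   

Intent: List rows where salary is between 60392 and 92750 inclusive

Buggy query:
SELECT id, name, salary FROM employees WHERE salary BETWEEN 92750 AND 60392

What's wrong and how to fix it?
Bug: The bounds are reversed; BETWEEN a AND b requires a <= b to match anything

Fix: Swap the bounds so the smaller value comes first

Corrected query:
SELECT id, name, salary FROM employees WHERE salary BETWEEN 60392 AND 92750

Result:
id | name | salary
---+------+-------
1  | Jack | 69396 
5  | Iris | 60535 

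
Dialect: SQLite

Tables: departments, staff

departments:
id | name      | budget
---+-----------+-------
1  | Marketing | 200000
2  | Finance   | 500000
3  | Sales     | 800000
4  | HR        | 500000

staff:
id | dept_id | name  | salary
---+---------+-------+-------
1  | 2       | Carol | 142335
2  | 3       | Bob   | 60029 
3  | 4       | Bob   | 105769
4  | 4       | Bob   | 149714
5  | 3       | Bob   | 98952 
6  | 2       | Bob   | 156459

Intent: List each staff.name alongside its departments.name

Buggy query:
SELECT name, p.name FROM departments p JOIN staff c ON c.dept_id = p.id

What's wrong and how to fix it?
Bug: Both tables have a 'name' column; the unqualified reference is ambiguous

Fix: Prefix ambiguous columns with the table alias

Corrected query:
SELECT c.name, p.name FROM departments p JOIN staff c ON c.dept_id = p.id

Result:
name  | name   
------+--------
Carol | Finance
Bob   | Sales  
Bob   | HR     
Bob   | HR     
Bob   | Sales  
Bob   | Finance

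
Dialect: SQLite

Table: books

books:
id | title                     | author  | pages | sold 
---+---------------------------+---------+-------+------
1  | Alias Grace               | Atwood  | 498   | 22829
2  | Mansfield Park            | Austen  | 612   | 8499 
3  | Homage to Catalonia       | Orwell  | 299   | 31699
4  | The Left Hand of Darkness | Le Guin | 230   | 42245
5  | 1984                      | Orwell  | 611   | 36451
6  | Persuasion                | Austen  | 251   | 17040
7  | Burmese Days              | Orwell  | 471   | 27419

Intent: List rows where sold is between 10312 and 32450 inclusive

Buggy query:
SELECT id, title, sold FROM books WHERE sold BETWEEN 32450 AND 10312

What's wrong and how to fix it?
Bug: The bounds are reversed; BETWEEN a AND b requires a <= b to match anything

Fix: Write BETWEEN 10312 AND 32450

Corrected query:
SELECT id, title, sold FROM books WHERE sold BETWEEN 10312 AND 32450

Result:
id | title               | sold 
---+---------------------+------
1  | Alias Grace         | 22829
3  | Homage to Catalonia | 31699
6  | Persuasion          | 17040
7  | Burmese Days        | 27419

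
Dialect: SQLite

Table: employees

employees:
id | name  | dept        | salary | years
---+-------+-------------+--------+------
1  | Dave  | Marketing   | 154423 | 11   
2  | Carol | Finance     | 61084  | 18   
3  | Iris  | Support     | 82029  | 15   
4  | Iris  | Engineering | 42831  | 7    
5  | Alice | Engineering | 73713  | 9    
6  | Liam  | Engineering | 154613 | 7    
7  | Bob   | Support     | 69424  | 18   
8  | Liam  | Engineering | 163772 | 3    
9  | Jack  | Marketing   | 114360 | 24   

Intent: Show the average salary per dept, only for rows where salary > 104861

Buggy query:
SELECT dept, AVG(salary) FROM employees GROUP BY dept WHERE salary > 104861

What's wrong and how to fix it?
Bug: WHERE cannot follow GROUP BY

Fix: Move the WHERE clause before GROUP BY

Corrected query:
SELECT dept, AVG(salary) FROM employees WHERE salary > 104861 GROUP BY dept

Result:
dept        | AVG(salary)
------------+------------
Engineering | 159192.5   
Marketing   | 134391.5   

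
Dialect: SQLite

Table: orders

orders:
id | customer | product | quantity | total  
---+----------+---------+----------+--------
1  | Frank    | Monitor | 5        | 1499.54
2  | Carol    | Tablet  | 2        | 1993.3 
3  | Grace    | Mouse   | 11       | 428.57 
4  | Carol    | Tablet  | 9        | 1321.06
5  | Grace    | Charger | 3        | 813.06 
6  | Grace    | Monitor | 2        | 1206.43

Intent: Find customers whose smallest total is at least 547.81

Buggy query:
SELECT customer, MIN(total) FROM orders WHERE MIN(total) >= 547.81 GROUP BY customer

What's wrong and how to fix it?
Bug: Aggregates like MIN are computed per group after WHERE runs

Fix: Use HAVING for the per-group MIN condition

Corrected query:
SELECT customer, MIN(total) FROM orders GROUP BY customer HAVING MIN(total) >= 547.81

Result:
customer | MIN(total)
---------+-----------
Carol    | 1321.06   
Frank    | 1499.54   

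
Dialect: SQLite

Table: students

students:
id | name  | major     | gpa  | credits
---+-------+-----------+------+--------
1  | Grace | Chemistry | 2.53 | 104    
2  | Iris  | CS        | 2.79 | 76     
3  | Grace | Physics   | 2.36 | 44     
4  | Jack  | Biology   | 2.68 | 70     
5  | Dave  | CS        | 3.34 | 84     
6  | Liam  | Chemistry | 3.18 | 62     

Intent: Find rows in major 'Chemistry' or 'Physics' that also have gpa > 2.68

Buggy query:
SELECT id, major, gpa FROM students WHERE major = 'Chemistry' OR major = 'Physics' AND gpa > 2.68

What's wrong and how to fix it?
Bug: AND binds tighter than OR, so this parses as major = 'Chemistry' OR (major = 'Physics' AND gpa > 2.68)

Fix: Group the OR with parentheses (or use IN), then AND the threshold

Corrected query:
SELECT id, major, gpa FROM students WHERE (major = 'Chemistry' OR major = 'Physics') AND gpa > 2.68

Result:
id | major     | gpa 
---+-----------+-----
6  | Chemistry | 3.18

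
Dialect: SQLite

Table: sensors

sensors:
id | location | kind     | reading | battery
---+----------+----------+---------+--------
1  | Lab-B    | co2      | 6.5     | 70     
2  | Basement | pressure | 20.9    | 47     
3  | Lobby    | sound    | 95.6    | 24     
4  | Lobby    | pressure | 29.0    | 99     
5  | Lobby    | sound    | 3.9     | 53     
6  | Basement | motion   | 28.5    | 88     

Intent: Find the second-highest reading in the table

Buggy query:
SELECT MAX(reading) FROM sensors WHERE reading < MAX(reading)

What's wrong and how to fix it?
Bug: The inner MAX is an aggregate inside WHERE, which is not allowed

Fix: Put the inner MAX in a scalar subquery

Corrected query:
SELECT MAX(reading) FROM sensors WHERE reading < (SELECT MAX(reading) FROM sensors)

Result:
MAX(reading)
------------
29          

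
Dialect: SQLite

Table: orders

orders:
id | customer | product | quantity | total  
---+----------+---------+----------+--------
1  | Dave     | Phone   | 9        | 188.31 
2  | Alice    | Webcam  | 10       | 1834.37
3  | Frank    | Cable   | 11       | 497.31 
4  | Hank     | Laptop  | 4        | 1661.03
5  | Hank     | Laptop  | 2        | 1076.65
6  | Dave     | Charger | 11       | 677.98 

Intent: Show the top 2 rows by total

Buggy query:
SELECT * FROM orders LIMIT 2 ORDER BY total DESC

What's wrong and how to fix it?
Bug: ORDER BY cannot follow LIMIT; LIMIT is the final clause

Fix: Swap the clauses: ORDER BY first, then LIMIT

Corrected query:
SELECT * FROM orders ORDER BY total DESC LIMIT 2

Result:
id | customer | product | quantity | total  
---+----------+---------+----------+--------
2  | Alice    | Webcam  | 10       | 1834.37
4  | Hank     | Laptop  | 4        | 1661.03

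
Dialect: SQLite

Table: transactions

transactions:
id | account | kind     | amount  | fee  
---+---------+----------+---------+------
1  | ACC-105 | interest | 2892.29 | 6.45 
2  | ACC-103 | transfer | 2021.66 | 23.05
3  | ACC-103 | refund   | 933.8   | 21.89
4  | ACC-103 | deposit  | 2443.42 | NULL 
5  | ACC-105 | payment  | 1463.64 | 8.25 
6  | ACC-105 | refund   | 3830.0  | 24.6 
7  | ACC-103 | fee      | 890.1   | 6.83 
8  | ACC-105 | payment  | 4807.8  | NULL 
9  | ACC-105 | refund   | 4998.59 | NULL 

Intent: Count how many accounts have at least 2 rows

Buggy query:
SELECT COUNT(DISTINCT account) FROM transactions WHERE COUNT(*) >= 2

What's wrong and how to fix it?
Bug: COUNT(*) cannot appear in WHERE; the per-group count doesn't exist yet

Fix: Group first with HAVING COUNT(*) >= 2, then COUNT the resulting groups

Corrected query:
SELECT COUNT(*) FROM (SELECT account FROM transactions GROUP BY account HAVING COUNT(*) >= 2)

Result:
COUNT(*)
--------
2       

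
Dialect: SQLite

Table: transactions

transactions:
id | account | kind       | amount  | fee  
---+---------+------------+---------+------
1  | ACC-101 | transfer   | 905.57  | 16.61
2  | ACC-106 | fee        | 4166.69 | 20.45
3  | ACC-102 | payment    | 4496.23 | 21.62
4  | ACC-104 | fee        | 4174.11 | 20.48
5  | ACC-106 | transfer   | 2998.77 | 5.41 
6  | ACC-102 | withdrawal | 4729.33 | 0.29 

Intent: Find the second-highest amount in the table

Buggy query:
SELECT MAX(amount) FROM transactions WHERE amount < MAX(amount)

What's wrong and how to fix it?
Bug: MAX(amount) on the right of the comparison is an aggregate-in-WHERE error

Fix: Compute the overall MAX in a subquery, then take MAX of rows below it

Corrected query:
SELECT MAX(amount) FROM transactions WHERE amount < (SELECT MAX(amount) FROM transactions)

Result:
MAX(amount)
-----------
4496.23    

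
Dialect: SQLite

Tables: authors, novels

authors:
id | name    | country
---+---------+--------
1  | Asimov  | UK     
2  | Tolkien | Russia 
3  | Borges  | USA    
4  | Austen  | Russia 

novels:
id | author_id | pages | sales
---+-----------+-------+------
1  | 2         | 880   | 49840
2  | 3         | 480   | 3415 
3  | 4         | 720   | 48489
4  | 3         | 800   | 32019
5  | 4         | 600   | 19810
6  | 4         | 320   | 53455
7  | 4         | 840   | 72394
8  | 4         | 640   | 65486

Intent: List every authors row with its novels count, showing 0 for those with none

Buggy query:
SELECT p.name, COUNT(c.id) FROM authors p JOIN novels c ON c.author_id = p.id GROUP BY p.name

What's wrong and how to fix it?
Bug: An inner join excludes parents with zero children

Fix: Use LEFT JOIN so parents without children still appear (COUNT(c.id) gives 0)

Corrected query:
SELECT p.name, COUNT(c.id) FROM authors p LEFT JOIN novels c ON c.author_id = p.id GROUP BY p.name

Result:
name    | COUNT(c.id)
--------+------------
Asimov  | 0          
Austen  | 5          
Borges  | 2          
Tolkien | 1          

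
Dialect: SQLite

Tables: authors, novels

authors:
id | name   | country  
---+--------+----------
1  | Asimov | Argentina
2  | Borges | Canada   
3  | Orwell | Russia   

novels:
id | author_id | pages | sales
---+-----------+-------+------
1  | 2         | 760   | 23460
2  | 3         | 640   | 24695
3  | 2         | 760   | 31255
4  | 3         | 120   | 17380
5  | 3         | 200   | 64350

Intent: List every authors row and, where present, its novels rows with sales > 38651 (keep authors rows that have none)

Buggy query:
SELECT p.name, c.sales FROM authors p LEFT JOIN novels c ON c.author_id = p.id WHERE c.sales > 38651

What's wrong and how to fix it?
Bug: Filtering c.sales in WHERE discards the NULL rows produced by LEFT JOIN, turning it into an inner join

Fix: Move the right-table condition into the ON clause so unmatched parents are kept

Corrected query:
SELECT p.name, c.sales FROM authors p LEFT JOIN novels c ON c.author_id = p.id AND c.sales > 38651

Result:
name   | sales
-------+------
Asimov | NULL 
Borges | NULL 
Orwell | 64350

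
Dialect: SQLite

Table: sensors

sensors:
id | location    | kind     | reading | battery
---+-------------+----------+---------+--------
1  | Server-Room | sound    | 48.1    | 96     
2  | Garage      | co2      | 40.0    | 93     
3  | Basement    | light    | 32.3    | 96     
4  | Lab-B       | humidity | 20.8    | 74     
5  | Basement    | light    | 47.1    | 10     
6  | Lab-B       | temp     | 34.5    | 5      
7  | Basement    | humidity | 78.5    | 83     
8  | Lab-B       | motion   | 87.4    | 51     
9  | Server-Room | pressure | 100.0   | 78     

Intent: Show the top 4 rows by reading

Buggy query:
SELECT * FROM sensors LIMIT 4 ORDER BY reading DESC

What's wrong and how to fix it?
Bug: ORDER BY cannot follow LIMIT; LIMIT is the final clause

Fix: Swap the clauses: ORDER BY first, then LIMIT

Corrected query:
SELECT * FROM sensors ORDER BY reading DESC LIMIT 4

Result:
id | location    | kind     | reading | battery
---+-------------+----------+---------+--------
9  | Server-Room | pressure | 100     | 78     
8  | Lab-B       | motion   | 87.4    | 51     
7  | Basement    | humidity | 78.5    | 83     
1  | Server-Room | sound    | 48.1    | 96     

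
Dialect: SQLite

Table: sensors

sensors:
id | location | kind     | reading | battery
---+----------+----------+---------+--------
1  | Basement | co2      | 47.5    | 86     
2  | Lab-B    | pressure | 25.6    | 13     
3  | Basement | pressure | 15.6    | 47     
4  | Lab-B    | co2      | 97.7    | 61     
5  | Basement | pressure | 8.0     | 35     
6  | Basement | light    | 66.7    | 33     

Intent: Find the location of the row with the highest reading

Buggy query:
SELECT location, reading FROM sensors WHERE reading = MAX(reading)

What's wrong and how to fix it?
Bug: WHERE is evaluated per row; an aggregate over the whole table isn't defined there

Fix: Wrap MAX in a scalar subquery so WHERE compares against a single value

Corrected query:
SELECT location, reading FROM sensors WHERE reading = (SELECT MAX(reading) FROM sensors)

Result:
location | reading
---------+--------
Lab-B    | 97.7   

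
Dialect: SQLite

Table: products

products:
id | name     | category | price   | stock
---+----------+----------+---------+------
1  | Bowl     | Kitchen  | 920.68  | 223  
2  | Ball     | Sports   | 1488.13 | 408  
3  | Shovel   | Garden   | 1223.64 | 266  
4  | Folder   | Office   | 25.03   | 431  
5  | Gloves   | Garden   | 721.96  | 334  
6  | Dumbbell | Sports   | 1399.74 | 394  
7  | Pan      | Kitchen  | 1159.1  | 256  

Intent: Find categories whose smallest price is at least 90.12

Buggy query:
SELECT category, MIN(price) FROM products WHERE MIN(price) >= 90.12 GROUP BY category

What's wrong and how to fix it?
Bug: Aggregates like MIN are computed per group after WHERE runs

Fix: Use HAVING for the per-group MIN condition

Corrected query:
SELECT category, MIN(price) FROM products GROUP BY category HAVING MIN(price) >= 90.12

Result:
category | MIN(price)
---------+-----------
Garden   | 721.96    
Kitchen  | 920.68    
Sports   | 1399.74   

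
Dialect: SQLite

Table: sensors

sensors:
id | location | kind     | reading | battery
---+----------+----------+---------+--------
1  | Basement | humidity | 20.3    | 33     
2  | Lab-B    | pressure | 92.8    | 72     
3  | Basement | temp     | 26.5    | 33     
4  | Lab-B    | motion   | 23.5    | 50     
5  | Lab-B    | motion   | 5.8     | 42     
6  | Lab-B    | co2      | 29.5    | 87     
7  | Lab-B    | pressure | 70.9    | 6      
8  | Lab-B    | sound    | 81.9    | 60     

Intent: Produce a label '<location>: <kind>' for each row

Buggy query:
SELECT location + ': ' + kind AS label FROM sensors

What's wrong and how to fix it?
Bug: '+' is numeric addition; on text columns SQLite converts them to 0 instead of concatenating

Fix: Replace + with || to concatenate text

Corrected query:
SELECT location || ': ' || kind AS label FROM sensors

Result:
label             
------------------
Basement: humidity
Lab-B: pressure   
Basement: temp    
Lab-B: motion     
Lab-B: motion     
Lab-B: co2        
Lab-B: pressure   
Lab-B: sound      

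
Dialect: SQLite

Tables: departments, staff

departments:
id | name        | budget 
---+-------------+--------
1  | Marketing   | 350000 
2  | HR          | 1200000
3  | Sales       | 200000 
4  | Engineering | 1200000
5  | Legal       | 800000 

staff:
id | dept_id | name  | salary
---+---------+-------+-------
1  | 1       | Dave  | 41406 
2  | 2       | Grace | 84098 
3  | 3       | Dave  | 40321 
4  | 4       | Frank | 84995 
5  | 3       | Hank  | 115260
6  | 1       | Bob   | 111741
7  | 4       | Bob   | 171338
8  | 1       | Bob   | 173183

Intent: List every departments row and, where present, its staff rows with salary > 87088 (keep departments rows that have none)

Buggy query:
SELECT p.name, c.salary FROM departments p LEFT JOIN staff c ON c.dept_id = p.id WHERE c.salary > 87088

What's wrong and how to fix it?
Bug: A WHERE condition on the right-hand table after LEFT JOIN drops unmatched parents

Fix: Move the right-table condition into the ON clause so unmatched parents are kept

Corrected query:
SELECT p.name, c.salary FROM departments p LEFT JOIN staff c ON c.dept_id = p.id AND c.salary > 87088

Result:
name        | salary
------------+-------
Marketing   | 111741
Marketing   | 173183
HR          | NULL  
Sales       | 115260
Engineering | 171338
Legal       | NULL  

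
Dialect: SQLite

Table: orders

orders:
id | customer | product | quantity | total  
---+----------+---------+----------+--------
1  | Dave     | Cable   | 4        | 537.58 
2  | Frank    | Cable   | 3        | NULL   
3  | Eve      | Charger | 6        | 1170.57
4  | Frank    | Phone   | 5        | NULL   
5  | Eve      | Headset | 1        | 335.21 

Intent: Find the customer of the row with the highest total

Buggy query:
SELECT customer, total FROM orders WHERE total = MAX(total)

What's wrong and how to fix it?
Bug: WHERE is evaluated per row; an aggregate over the whole table isn't defined there

Fix: Wrap MAX in a scalar subquery so WHERE compares against a single value

Corrected query:
SELECT customer, total FROM orders WHERE total = (SELECT MAX(total) FROM orders)

Result:
customer | total  
---------+--------
Eve      | 1170.57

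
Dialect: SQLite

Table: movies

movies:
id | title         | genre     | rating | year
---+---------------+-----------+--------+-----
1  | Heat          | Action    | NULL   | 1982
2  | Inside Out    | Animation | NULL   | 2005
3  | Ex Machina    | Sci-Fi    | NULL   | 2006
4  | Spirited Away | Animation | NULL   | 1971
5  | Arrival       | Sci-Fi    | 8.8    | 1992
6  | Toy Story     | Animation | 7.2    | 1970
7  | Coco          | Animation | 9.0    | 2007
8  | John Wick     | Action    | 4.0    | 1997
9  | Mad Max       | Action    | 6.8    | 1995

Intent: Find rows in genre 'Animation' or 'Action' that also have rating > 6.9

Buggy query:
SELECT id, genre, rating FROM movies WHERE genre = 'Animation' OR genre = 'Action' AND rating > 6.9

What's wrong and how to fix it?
Bug: Without parentheses, AND is evaluated before OR, so the rating filter only applies to the 'Action' branch

Fix: Add parentheses around the OR so the AND applies to both alternatives

Corrected query:
SELECT id, genre, rating FROM movies WHERE (genre = 'Animation' OR genre = 'Action') AND rating > 6.9

Result:
id | genre     | rating
---+-----------+-------
6  | Animation | 7.2   
7  | Animation | 9     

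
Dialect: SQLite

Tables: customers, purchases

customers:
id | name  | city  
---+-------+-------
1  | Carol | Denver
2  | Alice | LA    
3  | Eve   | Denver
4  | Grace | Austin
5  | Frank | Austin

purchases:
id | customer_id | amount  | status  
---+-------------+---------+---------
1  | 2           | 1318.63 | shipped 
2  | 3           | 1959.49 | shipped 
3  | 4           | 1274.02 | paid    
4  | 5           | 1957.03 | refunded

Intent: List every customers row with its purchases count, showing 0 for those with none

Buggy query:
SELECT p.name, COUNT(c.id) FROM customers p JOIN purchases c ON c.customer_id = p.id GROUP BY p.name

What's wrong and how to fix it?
Bug: INNER JOIN drops customers rows that have no matching purchases rows

Fix: Use LEFT JOIN so parents without children still appear (COUNT(c.id) gives 0)

Corrected query:
SELECT p.name, COUNT(c.id) FROM customers p LEFT JOIN purchases c ON c.customer_id = p.id GROUP BY p.name

Result:
name  | COUNT(c.id)
------+------------
Alice | 1          
Carol | 0          
Eve   | 1          
Frank | 1          
Grace | 1          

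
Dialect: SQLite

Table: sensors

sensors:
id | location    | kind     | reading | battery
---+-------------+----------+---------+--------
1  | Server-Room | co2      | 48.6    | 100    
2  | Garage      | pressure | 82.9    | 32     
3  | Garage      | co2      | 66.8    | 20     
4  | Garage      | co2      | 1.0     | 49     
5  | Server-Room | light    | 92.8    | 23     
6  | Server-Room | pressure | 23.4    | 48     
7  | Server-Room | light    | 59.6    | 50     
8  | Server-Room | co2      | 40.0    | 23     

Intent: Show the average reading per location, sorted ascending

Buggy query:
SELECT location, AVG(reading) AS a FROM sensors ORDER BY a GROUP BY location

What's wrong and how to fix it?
Bug: ORDER BY appears before GROUP BY; SQL clause order requires GROUP BY first

Fix: Reorder: SELECT … FROM … GROUP BY … ORDER BY …

Corrected query:
SELECT location, AVG(reading) AS a FROM sensors GROUP BY location ORDER BY a

Result:
location    | a        
------------+----------
Garage      | 50.233333
Server-Room | 52.88    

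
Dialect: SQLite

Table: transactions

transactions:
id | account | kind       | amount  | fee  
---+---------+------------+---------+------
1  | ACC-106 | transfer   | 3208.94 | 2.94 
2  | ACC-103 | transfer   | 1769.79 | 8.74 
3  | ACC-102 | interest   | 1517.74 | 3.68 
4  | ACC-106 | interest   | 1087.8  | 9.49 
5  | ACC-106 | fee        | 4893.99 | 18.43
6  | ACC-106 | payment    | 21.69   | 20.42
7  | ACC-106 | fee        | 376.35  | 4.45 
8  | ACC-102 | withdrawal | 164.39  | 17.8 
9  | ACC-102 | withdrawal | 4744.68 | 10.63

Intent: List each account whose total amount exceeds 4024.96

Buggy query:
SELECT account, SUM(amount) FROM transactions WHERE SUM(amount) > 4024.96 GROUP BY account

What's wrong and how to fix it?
Bug: SUM(amount) is an aggregate, but WHERE filters rows before aggregation

Fix: Use HAVING (which filters groups after aggregation) instead of WHERE

Corrected query:
SELECT account, SUM(amount) FROM transactions GROUP BY account HAVING SUM(amount) > 4024.96

Result:
account | SUM(amount)
--------+------------
ACC-102 | 6426.81    
ACC-106 | 9588.77    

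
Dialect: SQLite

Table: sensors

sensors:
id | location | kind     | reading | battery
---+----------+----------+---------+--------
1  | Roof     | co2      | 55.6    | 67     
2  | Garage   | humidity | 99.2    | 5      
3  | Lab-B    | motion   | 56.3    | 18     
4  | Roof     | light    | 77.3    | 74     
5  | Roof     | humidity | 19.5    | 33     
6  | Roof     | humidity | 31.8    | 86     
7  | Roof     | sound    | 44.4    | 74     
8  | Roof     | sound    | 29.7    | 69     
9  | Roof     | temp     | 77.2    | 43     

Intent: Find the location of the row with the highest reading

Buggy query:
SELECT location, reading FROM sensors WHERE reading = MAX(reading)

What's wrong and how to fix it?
Bug: WHERE is evaluated per row; an aggregate over the whole table isn't defined there

Fix: Use a subquery: WHERE reading = (SELECT MAX(reading) FROM sensors)

Corrected query:
SELECT location, reading FROM sensors WHERE reading = (SELECT MAX(reading) FROM sensors)

Result:
location | reading
---------+--------
Garage   | 99.2   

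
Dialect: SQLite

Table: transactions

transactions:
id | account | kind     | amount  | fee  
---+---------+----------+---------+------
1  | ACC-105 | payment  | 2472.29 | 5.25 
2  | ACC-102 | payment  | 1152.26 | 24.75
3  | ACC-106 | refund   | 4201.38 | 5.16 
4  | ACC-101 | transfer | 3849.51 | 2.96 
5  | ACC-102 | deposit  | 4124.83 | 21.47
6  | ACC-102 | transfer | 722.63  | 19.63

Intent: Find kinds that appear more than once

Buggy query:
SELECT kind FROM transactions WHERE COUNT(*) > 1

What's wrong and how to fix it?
Bug: WHERE can't reference COUNT(*); aggregates are computed after WHERE

Fix: Group first, then use HAVING for the count condition

Corrected query:
SELECT kind FROM transactions GROUP BY kind HAVING COUNT(*) > 1

Result:
kind    
--------
payment 
transfer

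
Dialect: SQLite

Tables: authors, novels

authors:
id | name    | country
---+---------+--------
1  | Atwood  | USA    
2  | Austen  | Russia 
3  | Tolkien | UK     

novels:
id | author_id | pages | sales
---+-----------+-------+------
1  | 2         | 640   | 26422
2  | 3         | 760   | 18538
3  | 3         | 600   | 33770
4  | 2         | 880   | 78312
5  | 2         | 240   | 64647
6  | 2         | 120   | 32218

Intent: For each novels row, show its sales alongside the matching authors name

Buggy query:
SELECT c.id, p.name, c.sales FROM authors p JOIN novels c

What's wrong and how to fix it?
Bug: Missing join condition: each novels row is matched to all authors rows instead of just its own

Fix: Add ON c.author_id = p.id to the JOIN

Corrected query:
SELECT c.id, p.name, c.sales FROM authors p JOIN novels c ON c.author_id = p.id

Result:
id | name    | sales
---+---------+------
1  | Austen  | 26422
2  | Tolkien | 18538
3  | Tolkien | 33770
4  | Austen  | 78312
5  | Austen  | 64647
6  | Austen  | 32218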